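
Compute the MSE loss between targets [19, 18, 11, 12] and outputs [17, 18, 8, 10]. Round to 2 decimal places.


Differences: [2, 0, 3, 2]
Squared errors: [4, 0, 9, 4]
Sum of squared errors = 17
MSE = 17 / 4 = 4.25

4.25


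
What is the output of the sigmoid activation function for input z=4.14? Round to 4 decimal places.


sigmoid(z) = 1 / (1 + exp(-z))
exp(-(4.14)) = exp(-4.14) = 0.0159
1 + 0.0159 = 1.0159
1 / 1.0159 = 0.9843

0.9843


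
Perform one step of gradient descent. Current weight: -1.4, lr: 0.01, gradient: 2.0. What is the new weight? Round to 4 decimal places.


w_new = w_old - lr * gradient
= -1.4 - 0.01 * 2.0
= -1.4 - (0.02)
= -1.4200

-1.4200


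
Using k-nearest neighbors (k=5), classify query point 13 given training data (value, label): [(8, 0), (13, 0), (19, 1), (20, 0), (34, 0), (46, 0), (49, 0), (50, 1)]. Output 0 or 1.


Distances from query 13:
Point 13 (class 0): distance = 0
Point 8 (class 0): distance = 5
Point 19 (class 1): distance = 6
Point 20 (class 0): distance = 7
Point 34 (class 0): distance = 21
K=5 nearest neighbors: classes = [0, 0, 1, 0, 0]
Votes for class 1: 1 / 5
Majority vote => class 0

0


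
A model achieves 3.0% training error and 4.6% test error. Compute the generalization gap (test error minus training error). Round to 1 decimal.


Generalization gap = test_error - train_error
= 4.6 - 3.0
= 1.6%
A small gap suggests good generalization.

1.6


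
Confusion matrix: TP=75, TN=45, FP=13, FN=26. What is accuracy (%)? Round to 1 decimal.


Accuracy = (TP + TN) / (TP + TN + FP + FN) * 100
= (75 + 45) / (75 + 45 + 13 + 26)
= 120 / 159
= 0.7547
= 75.5%

75.5


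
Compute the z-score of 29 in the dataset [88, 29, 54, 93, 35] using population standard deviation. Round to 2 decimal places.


Mean = (88 + 29 + 54 + 93 + 35) / 5 = 59.8
Variance = sum((x_i - mean)^2) / n = 698.96
Std = sqrt(698.96) = 26.4379
Z = (x - mean) / std
= (29 - 59.8) / 26.4379
= -30.8 / 26.4379
= -1.16

-1.16


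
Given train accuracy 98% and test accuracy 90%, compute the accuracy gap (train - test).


Gap = train_accuracy - test_accuracy
= 98 - 90
= 8%
This moderate gap may indicate mild overfitting.

8


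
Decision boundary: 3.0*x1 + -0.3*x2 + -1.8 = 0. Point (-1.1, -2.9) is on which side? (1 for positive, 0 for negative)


Compute 3.0 * -1.1 + -0.3 * -2.9 + -1.8
= -3.3 + 0.87 + -1.8
= -4.23
Since -4.23 < 0, the point is on the negative side.

0


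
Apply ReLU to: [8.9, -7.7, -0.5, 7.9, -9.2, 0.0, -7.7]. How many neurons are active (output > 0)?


ReLU(x) = max(0, x) for each element:
ReLU(8.9) = 8.9
ReLU(-7.7) = 0
ReLU(-0.5) = 0
ReLU(7.9) = 7.9
ReLU(-9.2) = 0
ReLU(0.0) = 0
ReLU(-7.7) = 0
Active neurons (>0): 2

2


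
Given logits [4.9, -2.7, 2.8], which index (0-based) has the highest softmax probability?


Softmax is a monotonic transformation, so it preserves the argmax.
We need to find the index of the maximum logit.
Index 0: 4.9
Index 1: -2.7
Index 2: 2.8
Maximum logit = 4.9 at index 0

0


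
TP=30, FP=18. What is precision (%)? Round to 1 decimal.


Precision = TP / (TP + FP) * 100
= 30 / (30 + 18)
= 30 / 48
= 0.625
= 62.5%

62.5


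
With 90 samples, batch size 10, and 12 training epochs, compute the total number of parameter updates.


Iterations per epoch = 90 / 10 = 9
Total updates = iterations_per_epoch * epochs
= 9 * 12
= 108

108


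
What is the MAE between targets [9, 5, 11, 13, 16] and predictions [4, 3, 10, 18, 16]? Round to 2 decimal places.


Absolute errors: [5, 2, 1, 5, 0]
Sum of absolute errors = 13
MAE = 13 / 5 = 2.60

2.60


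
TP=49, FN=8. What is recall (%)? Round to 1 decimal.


Recall = TP / (TP + FN) * 100
= 49 / (49 + 8)
= 49 / 57
= 0.8596
= 86.0%

86.0


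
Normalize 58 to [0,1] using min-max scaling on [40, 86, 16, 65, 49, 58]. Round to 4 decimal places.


Min = 16, Max = 86
Range = 86 - 16 = 70
Scaled = (x - min) / (max - min)
= (58 - 16) / 70
= 42 / 70
= 0.6000

0.6000


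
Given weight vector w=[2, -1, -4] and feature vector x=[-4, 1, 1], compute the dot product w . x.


Element-wise products:
2 * -4 = -8
-1 * 1 = -1
-4 * 1 = -4
Sum = -8 + -1 + -4
= -13

-13


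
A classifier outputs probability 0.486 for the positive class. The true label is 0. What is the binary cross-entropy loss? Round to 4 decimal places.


For y=0: Loss = -log(1-p)
= -log(1 - 0.486)
= -log(0.514)
= -(-0.6655)
= 0.6655

0.6655


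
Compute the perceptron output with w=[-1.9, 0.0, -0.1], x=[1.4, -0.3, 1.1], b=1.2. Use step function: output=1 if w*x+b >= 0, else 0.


z = w . x + b
= -1.9*1.4 + 0.0*-0.3 + -0.1*1.1 + 1.2
= -2.66 + -0.0 + -0.11 + 1.2
= -2.77 + 1.2
= -1.57
Since z = -1.57 < 0, output = 0

0


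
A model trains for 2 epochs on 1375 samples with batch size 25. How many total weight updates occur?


Iterations per epoch = 1375 / 25 = 55
Total updates = iterations_per_epoch * epochs
= 55 * 2
= 110

110


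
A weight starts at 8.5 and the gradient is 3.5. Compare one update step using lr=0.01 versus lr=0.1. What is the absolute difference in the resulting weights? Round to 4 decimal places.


With lr=0.01: w_new = 8.5 - 0.01 * 3.5 = 8.465
With lr=0.1: w_new = 8.5 - 0.1 * 3.5 = 8.15
Absolute difference = |8.465 - 8.15|
= 0.3150

0.3150


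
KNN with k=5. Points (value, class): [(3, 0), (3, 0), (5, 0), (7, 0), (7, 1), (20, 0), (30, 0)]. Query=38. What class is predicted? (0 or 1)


Distances from query 38:
Point 30 (class 0): distance = 8
Point 20 (class 0): distance = 18
Point 7 (class 0): distance = 31
Point 7 (class 1): distance = 31
Point 5 (class 0): distance = 33
K=5 nearest neighbors: classes = [0, 0, 0, 1, 0]
Votes for class 1: 1 / 5
Majority vote => class 0

0


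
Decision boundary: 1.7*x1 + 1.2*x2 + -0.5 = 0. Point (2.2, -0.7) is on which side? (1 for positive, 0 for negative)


Compute 1.7 * 2.2 + 1.2 * -0.7 + -0.5
= 3.74 + -0.84 + -0.5
= 2.4
Since 2.4 >= 0, the point is on the positive side.

1


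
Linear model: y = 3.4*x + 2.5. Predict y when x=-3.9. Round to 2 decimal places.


y = 3.4 * -3.9 + (2.5)
= -13.26 + (2.5)
= -10.76

-10.76


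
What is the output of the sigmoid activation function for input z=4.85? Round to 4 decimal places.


sigmoid(z) = 1 / (1 + exp(-z))
exp(-(4.85)) = exp(-4.85) = 0.0078
1 + 0.0078 = 1.0078
1 / 1.0078 = 0.9922

0.9922


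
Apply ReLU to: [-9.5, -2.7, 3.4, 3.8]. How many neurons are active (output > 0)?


ReLU(x) = max(0, x) for each element:
ReLU(-9.5) = 0
ReLU(-2.7) = 0
ReLU(3.4) = 3.4
ReLU(3.8) = 3.8
Active neurons (>0): 2

2


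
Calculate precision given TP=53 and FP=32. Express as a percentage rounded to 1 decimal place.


Precision = TP / (TP + FP) * 100
= 53 / (53 + 32)
= 53 / 85
= 0.6235
= 62.4%

62.4


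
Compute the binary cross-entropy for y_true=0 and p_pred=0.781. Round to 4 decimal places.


For y=0: Loss = -log(1-p)
= -log(1 - 0.781)
= -log(0.219)
= -(-1.5187)
= 1.5187

1.5187


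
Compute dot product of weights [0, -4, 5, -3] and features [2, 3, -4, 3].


Element-wise products:
0 * 2 = 0
-4 * 3 = -12
5 * -4 = -20
-3 * 3 = -9
Sum = 0 + -12 + -20 + -9
= -41

-41


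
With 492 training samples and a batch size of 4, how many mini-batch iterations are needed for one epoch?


Iterations per epoch = dataset_size / batch_size
= 492 / 4
= 123

123


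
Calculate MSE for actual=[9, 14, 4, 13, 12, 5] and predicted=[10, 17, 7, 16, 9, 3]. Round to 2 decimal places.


Differences: [-1, -3, -3, -3, 3, 2]
Squared errors: [1, 9, 9, 9, 9, 4]
Sum of squared errors = 41
MSE = 41 / 6 = 6.83

6.83


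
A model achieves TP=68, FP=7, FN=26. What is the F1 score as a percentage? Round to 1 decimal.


Precision = TP / (TP + FP) = 68 / 75 = 0.9067
Recall = TP / (TP + FN) = 68 / 94 = 0.7234
F1 = 2 * P * R / (P + R)
= 2 * 0.9067 * 0.7234 / (0.9067 + 0.7234)
= 1.3118 / 1.6301
= 0.8047
As percentage: 80.5%

80.5


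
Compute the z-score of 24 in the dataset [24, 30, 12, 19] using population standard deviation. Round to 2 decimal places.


Mean = (24 + 30 + 12 + 19) / 4 = 21.25
Variance = sum((x_i - mean)^2) / n = 43.6875
Std = sqrt(43.6875) = 6.6097
Z = (x - mean) / std
= (24 - 21.25) / 6.6097
= 2.75 / 6.6097
= 0.42

0.42


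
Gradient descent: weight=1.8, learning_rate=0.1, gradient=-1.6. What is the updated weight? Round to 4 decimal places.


w_new = w_old - lr * gradient
= 1.8 - 0.1 * -1.6
= 1.8 - (-0.16)
= 1.9600

1.9600


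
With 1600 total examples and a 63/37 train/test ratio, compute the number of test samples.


Train samples = 1600 * 63% = 1008
Test samples = 1600 - 1008
= 592

592


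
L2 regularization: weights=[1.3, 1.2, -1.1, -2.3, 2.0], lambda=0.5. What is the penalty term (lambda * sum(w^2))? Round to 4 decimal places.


Squaring each weight:
1.3^2 = 1.69
1.2^2 = 1.44
(-1.1)^2 = 1.21
(-2.3)^2 = 5.29
2.0^2 = 4.0
Sum of squares = 13.63
Penalty = 0.5 * 13.63 = 6.8150

6.8150


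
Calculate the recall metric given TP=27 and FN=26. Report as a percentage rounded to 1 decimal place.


Recall = TP / (TP + FN) * 100
= 27 / (27 + 26)
= 27 / 53
= 0.5094
= 50.9%

50.9


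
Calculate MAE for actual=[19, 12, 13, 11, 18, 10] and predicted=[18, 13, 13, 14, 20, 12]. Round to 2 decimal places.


Absolute errors: [1, 1, 0, 3, 2, 2]
Sum of absolute errors = 9
MAE = 9 / 6 = 1.50

1.50


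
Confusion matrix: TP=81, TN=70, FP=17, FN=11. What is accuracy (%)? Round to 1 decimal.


Accuracy = (TP + TN) / (TP + TN + FP + FN) * 100
= (81 + 70) / (81 + 70 + 17 + 11)
= 151 / 179
= 0.8436
= 84.4%

84.4


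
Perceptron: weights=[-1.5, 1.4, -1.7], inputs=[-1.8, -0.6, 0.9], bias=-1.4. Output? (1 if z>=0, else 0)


z = w . x + b
= -1.5*-1.8 + 1.4*-0.6 + -1.7*0.9 + -1.4
= 2.7 + -0.84 + -1.53 + -1.4
= 0.33 + -1.4
= -1.07
Since z = -1.07 < 0, output = 0

0


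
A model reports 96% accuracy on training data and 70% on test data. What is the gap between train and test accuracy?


Gap = train_accuracy - test_accuracy
= 96 - 70
= 26%
This large gap strongly indicates overfitting.

26


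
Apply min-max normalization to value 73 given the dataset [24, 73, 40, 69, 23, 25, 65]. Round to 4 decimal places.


Min = 23, Max = 73
Range = 73 - 23 = 50
Scaled = (x - min) / (max - min)
= (73 - 23) / 50
= 50 / 50
= 1.0000

1.0000


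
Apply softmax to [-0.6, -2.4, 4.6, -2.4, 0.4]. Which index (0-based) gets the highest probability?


Softmax is a monotonic transformation, so it preserves the argmax.
We need to find the index of the maximum logit.
Index 0: -0.6
Index 1: -2.4
Index 2: 4.6
Index 3: -2.4
Index 4: 0.4
Maximum logit = 4.6 at index 2

2


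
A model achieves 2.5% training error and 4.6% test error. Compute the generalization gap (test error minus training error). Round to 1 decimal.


Generalization gap = test_error - train_error
= 4.6 - 2.5
= 2.1%
A moderate gap.

2.1


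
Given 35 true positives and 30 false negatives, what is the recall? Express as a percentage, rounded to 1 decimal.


Recall = TP / (TP + FN) * 100
= 35 / (35 + 30)
= 35 / 65
= 0.5385
= 53.8%

53.8


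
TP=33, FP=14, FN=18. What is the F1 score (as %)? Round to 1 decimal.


Precision = TP / (TP + FP) = 33 / 47 = 0.7021
Recall = TP / (TP + FN) = 33 / 51 = 0.6471
F1 = 2 * P * R / (P + R)
= 2 * 0.7021 * 0.6471 / (0.7021 + 0.6471)
= 0.9086 / 1.3492
= 0.6735
As percentage: 67.3%

67.3


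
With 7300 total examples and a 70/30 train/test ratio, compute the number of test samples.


Train samples = 7300 * 70% = 5110
Test samples = 7300 - 5110
= 2190

2190


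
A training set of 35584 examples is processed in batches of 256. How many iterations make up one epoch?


Iterations per epoch = dataset_size / batch_size
= 35584 / 256
= 139

139


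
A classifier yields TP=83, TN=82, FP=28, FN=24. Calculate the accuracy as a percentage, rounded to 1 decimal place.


Accuracy = (TP + TN) / (TP + TN + FP + FN) * 100
= (83 + 82) / (83 + 82 + 28 + 24)
= 165 / 217
= 0.7604
= 76.0%

76.0


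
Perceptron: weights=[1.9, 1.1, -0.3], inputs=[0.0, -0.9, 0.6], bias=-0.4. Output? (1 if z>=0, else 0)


z = w . x + b
= 1.9*0.0 + 1.1*-0.9 + -0.3*0.6 + -0.4
= 0.0 + -0.99 + -0.18 + -0.4
= -1.17 + -0.4
= -1.57
Since z = -1.57 < 0, output = 0

0


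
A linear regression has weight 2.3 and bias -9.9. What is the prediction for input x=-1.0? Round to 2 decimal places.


y = 2.3 * -1.0 + (-9.9)
= -2.3 + (-9.9)
= -12.20

-12.20


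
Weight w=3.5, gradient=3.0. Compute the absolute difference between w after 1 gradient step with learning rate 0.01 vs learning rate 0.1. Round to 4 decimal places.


With lr=0.01: w_new = 3.5 - 0.01 * 3.0 = 3.47
With lr=0.1: w_new = 3.5 - 0.1 * 3.0 = 3.2
Absolute difference = |3.47 - 3.2|
= 0.2700

0.2700


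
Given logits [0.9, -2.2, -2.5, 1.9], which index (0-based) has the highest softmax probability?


Softmax is a monotonic transformation, so it preserves the argmax.
We need to find the index of the maximum logit.
Index 0: 0.9
Index 1: -2.2
Index 2: -2.5
Index 3: 1.9
Maximum logit = 1.9 at index 3

3


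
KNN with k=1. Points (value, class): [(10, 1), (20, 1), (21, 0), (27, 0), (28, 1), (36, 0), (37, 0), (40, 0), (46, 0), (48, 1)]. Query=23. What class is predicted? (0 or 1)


Distances from query 23:
Point 21 (class 0): distance = 2
K=1 nearest neighbors: classes = [0]
Votes for class 1: 0 / 1
Majority vote => class 0

0


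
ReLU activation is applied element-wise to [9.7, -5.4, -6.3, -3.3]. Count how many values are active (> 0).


ReLU(x) = max(0, x) for each element:
ReLU(9.7) = 9.7
ReLU(-5.4) = 0
ReLU(-6.3) = 0
ReLU(-3.3) = 0
Active neurons (>0): 1

1


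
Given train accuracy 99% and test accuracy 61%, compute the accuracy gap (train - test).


Gap = train_accuracy - test_accuracy
= 99 - 61
= 38%
This large gap strongly indicates overfitting.

38


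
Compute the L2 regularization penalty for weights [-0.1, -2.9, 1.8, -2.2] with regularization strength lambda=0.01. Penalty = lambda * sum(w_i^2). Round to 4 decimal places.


Squaring each weight:
(-0.1)^2 = 0.01
(-2.9)^2 = 8.41
1.8^2 = 3.24
(-2.2)^2 = 4.84
Sum of squares = 16.5
Penalty = 0.01 * 16.5 = 0.1650

0.1650


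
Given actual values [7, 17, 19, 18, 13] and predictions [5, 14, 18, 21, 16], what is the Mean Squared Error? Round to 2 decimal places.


Differences: [2, 3, 1, -3, -3]
Squared errors: [4, 9, 1, 9, 9]
Sum of squared errors = 32
MSE = 32 / 5 = 6.40

6.40


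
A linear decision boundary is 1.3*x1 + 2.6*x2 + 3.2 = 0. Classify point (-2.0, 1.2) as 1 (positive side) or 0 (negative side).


Compute 1.3 * -2.0 + 2.6 * 1.2 + 3.2
= -2.6 + 3.12 + 3.2
= 3.72
Since 3.72 >= 0, the point is on the positive side.

1


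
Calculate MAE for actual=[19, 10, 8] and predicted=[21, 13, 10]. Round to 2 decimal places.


Absolute errors: [2, 3, 2]
Sum of absolute errors = 7
MAE = 7 / 3 = 2.33

2.33


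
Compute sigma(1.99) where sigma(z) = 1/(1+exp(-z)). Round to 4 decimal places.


sigmoid(z) = 1 / (1 + exp(-z))
exp(-(1.99)) = exp(-1.99) = 0.1367
1 + 0.1367 = 1.1367
1 / 1.1367 = 0.8797

0.8797


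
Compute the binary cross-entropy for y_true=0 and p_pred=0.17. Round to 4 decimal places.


For y=0: Loss = -log(1-p)
= -log(1 - 0.17)
= -log(0.83)
= -(-0.1863)
= 0.1863

0.1863


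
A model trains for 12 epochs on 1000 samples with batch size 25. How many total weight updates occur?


Iterations per epoch = 1000 / 25 = 40
Total updates = iterations_per_epoch * epochs
= 40 * 12
= 480

480


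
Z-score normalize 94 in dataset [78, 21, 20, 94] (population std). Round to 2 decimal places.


Mean = (78 + 21 + 20 + 94) / 4 = 53.25
Variance = sum((x_i - mean)^2) / n = 1104.6875
Std = sqrt(1104.6875) = 33.2368
Z = (x - mean) / std
= (94 - 53.25) / 33.2368
= 40.75 / 33.2368
= 1.23

1.23


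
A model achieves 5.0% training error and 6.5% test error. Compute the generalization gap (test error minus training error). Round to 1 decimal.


Generalization gap = test_error - train_error
= 6.5 - 5.0
= 1.5%
A small gap suggests good generalization.

1.5


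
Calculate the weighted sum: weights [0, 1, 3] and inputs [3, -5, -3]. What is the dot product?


Element-wise products:
0 * 3 = 0
1 * -5 = -5
3 * -3 = -9
Sum = 0 + -5 + -9
= -14

-14


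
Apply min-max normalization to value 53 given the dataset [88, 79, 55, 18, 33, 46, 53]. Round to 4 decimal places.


Min = 18, Max = 88
Range = 88 - 18 = 70
Scaled = (x - min) / (max - min)
= (53 - 18) / 70
= 35 / 70
= 0.5000

0.5000


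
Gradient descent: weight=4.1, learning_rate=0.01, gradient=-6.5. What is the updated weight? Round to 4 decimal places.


w_new = w_old - lr * gradient
= 4.1 - 0.01 * -6.5
= 4.1 - (-0.065)
= 4.1650

4.1650


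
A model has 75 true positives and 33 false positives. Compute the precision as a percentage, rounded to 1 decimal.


Precision = TP / (TP + FP) * 100
= 75 / (75 + 33)
= 75 / 108
= 0.6944
= 69.4%

69.4


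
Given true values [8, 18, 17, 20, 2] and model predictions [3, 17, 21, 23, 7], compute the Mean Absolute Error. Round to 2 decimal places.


Absolute errors: [5, 1, 4, 3, 5]
Sum of absolute errors = 18
MAE = 18 / 5 = 3.60

3.60


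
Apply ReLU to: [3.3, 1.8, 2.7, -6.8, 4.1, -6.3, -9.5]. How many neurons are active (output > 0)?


ReLU(x) = max(0, x) for each element:
ReLU(3.3) = 3.3
ReLU(1.8) = 1.8
ReLU(2.7) = 2.7
ReLU(-6.8) = 0
ReLU(4.1) = 4.1
ReLU(-6.3) = 0
ReLU(-9.5) = 0
Active neurons (>0): 4

4


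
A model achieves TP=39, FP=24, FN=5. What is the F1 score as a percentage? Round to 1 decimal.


Precision = TP / (TP + FP) = 39 / 63 = 0.619
Recall = TP / (TP + FN) = 39 / 44 = 0.8864
F1 = 2 * P * R / (P + R)
= 2 * 0.619 * 0.8864 / (0.619 + 0.8864)
= 1.0974 / 1.5054
= 0.729
As percentage: 72.9%

72.9


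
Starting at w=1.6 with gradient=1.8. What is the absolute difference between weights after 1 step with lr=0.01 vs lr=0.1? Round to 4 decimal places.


With lr=0.01: w_new = 1.6 - 0.01 * 1.8 = 1.582
With lr=0.1: w_new = 1.6 - 0.1 * 1.8 = 1.42
Absolute difference = |1.582 - 1.42|
= 0.1620

0.1620


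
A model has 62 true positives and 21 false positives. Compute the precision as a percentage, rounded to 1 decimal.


Precision = TP / (TP + FP) * 100
= 62 / (62 + 21)
= 62 / 83
= 0.747
= 74.7%

74.7


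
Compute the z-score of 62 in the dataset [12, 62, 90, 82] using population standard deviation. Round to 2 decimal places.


Mean = (12 + 62 + 90 + 82) / 4 = 61.5
Variance = sum((x_i - mean)^2) / n = 920.75
Std = sqrt(920.75) = 30.3439
Z = (x - mean) / std
= (62 - 61.5) / 30.3439
= 0.5 / 30.3439
= 0.02

0.02


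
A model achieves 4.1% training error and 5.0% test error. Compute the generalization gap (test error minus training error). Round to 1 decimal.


Generalization gap = test_error - train_error
= 5.0 - 4.1
= 0.9%
A small gap suggests good generalization.

0.9


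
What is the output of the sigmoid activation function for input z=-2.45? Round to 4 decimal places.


sigmoid(z) = 1 / (1 + exp(-z))
exp(-(-2.45)) = exp(2.45) = 11.5883
1 + 11.5883 = 12.5883
1 / 12.5883 = 0.0794

0.0794


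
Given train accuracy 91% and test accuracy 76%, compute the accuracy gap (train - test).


Gap = train_accuracy - test_accuracy
= 91 - 76
= 15%
This gap suggests the model is overfitting.

15


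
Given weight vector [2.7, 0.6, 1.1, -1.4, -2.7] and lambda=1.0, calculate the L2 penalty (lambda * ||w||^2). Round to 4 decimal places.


Squaring each weight:
2.7^2 = 7.29
0.6^2 = 0.36
1.1^2 = 1.21
(-1.4)^2 = 1.96
(-2.7)^2 = 7.29
Sum of squares = 18.11
Penalty = 1.0 * 18.11 = 18.1100

18.1100


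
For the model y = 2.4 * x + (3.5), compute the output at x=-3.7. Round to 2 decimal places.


y = 2.4 * -3.7 + (3.5)
= -8.88 + (3.5)
= -5.38

-5.38


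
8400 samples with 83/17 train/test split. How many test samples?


Train samples = 8400 * 83% = 6972
Test samples = 8400 - 6972
= 1428

1428


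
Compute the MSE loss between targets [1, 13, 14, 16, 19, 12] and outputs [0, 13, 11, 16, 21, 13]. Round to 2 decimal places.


Differences: [1, 0, 3, 0, -2, -1]
Squared errors: [1, 0, 9, 0, 4, 1]
Sum of squared errors = 15
MSE = 15 / 6 = 2.50

2.50


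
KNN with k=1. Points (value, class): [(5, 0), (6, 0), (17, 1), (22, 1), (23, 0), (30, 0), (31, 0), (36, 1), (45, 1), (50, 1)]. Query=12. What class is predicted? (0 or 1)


Distances from query 12:
Point 17 (class 1): distance = 5
K=1 nearest neighbors: classes = [1]
Votes for class 1: 1 / 1
Majority vote => class 1

1


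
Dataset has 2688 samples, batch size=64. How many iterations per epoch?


Iterations per epoch = dataset_size / batch_size
= 2688 / 64
= 42

42


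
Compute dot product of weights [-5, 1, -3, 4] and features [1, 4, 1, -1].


Element-wise products:
-5 * 1 = -5
1 * 4 = 4
-3 * 1 = -3
4 * -1 = -4
Sum = -5 + 4 + -3 + -4
= -8

-8


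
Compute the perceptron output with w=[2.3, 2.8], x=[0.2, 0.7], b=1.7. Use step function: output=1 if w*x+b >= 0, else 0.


z = w . x + b
= 2.3*0.2 + 2.8*0.7 + 1.7
= 0.46 + 1.96 + 1.7
= 2.42 + 1.7
= 4.12
Since z = 4.12 >= 0, output = 1

1


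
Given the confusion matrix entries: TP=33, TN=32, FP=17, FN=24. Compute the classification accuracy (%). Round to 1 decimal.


Accuracy = (TP + TN) / (TP + TN + FP + FN) * 100
= (33 + 32) / (33 + 32 + 17 + 24)
= 65 / 106
= 0.6132
= 61.3%

61.3


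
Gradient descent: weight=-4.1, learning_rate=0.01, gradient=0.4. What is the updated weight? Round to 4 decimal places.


w_new = w_old - lr * gradient
= -4.1 - 0.01 * 0.4
= -4.1 - (0.004)
= -4.1040

-4.1040


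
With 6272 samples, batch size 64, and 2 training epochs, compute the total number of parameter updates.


Iterations per epoch = 6272 / 64 = 98
Total updates = iterations_per_epoch * epochs
= 98 * 2
= 196

196


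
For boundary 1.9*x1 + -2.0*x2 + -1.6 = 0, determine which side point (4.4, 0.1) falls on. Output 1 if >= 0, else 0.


Compute 1.9 * 4.4 + -2.0 * 0.1 + -1.6
= 8.36 + -0.2 + -1.6
= 6.56
Since 6.56 >= 0, the point is on the positive side.

1


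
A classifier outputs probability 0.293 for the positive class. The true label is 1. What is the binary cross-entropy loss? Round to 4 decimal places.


For y=1: Loss = -log(p)
= -log(0.293)
= -(-1.2276)
= 1.2276

1.2276


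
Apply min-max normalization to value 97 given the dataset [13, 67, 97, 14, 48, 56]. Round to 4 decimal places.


Min = 13, Max = 97
Range = 97 - 13 = 84
Scaled = (x - min) / (max - min)
= (97 - 13) / 84
= 84 / 84
= 1.0000

1.0000


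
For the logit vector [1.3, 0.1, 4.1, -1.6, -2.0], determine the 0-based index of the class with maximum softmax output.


Softmax is a monotonic transformation, so it preserves the argmax.
We need to find the index of the maximum logit.
Index 0: 1.3
Index 1: 0.1
Index 2: 4.1
Index 3: -1.6
Index 4: -2.0
Maximum logit = 4.1 at index 2

2


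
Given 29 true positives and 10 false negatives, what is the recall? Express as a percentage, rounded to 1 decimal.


Recall = TP / (TP + FN) * 100
= 29 / (29 + 10)
= 29 / 39
= 0.7436
= 74.4%

74.4


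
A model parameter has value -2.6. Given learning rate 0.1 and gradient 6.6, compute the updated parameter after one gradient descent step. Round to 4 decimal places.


w_new = w_old - lr * gradient
= -2.6 - 0.1 * 6.6
= -2.6 - (0.66)
= -3.2600

-3.2600


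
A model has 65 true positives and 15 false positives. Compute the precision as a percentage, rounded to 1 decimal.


Precision = TP / (TP + FP) * 100
= 65 / (65 + 15)
= 65 / 80
= 0.8125
= 81.3%

81.3


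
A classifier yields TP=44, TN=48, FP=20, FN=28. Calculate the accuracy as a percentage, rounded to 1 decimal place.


Accuracy = (TP + TN) / (TP + TN + FP + FN) * 100
= (44 + 48) / (44 + 48 + 20 + 28)
= 92 / 140
= 0.6571
= 65.7%

65.7


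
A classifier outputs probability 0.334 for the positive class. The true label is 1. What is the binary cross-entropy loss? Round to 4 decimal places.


For y=1: Loss = -log(p)
= -log(0.334)
= -(-1.0966)
= 1.0966

1.0966


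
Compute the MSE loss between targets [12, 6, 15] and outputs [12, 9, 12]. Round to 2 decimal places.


Differences: [0, -3, 3]
Squared errors: [0, 9, 9]
Sum of squared errors = 18
MSE = 18 / 3 = 6.00

6.00


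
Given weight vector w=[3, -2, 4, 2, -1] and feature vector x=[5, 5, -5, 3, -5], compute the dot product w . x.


Element-wise products:
3 * 5 = 15
-2 * 5 = -10
4 * -5 = -20
2 * 3 = 6
-1 * -5 = 5
Sum = 15 + -10 + -20 + 6 + 5
= -4

-4


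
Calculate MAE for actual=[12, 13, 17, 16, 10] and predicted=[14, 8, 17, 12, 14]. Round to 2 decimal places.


Absolute errors: [2, 5, 0, 4, 4]
Sum of absolute errors = 15
MAE = 15 / 5 = 3.00

3.00


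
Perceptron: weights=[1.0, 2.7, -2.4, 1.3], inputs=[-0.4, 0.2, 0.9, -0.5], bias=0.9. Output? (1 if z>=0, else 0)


z = w . x + b
= 1.0*-0.4 + 2.7*0.2 + -2.4*0.9 + 1.3*-0.5 + 0.9
= -0.4 + 0.54 + -2.16 + -0.65 + 0.9
= -2.67 + 0.9
= -1.77
Since z = -1.77 < 0, output = 0

0


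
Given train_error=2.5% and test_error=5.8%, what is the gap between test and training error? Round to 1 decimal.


Generalization gap = test_error - train_error
= 5.8 - 2.5
= 3.3%
A moderate gap.

3.3


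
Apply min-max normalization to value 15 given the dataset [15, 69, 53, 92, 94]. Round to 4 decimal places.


Min = 15, Max = 94
Range = 94 - 15 = 79
Scaled = (x - min) / (max - min)
= (15 - 15) / 79
= 0 / 79
= 0.0000

0.0000


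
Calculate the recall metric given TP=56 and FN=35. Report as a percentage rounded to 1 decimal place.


Recall = TP / (TP + FN) * 100
= 56 / (56 + 35)
= 56 / 91
= 0.6154
= 61.5%

61.5


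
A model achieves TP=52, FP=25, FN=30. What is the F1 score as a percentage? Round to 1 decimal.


Precision = TP / (TP + FP) = 52 / 77 = 0.6753
Recall = TP / (TP + FN) = 52 / 82 = 0.6341
F1 = 2 * P * R / (P + R)
= 2 * 0.6753 * 0.6341 / (0.6753 + 0.6341)
= 0.8565 / 1.3095
= 0.6541
As percentage: 65.4%

65.4


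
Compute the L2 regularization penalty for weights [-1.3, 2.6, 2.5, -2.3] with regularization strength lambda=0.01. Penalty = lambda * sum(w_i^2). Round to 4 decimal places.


Squaring each weight:
(-1.3)^2 = 1.69
2.6^2 = 6.76
2.5^2 = 6.25
(-2.3)^2 = 5.29
Sum of squares = 19.99
Penalty = 0.01 * 19.99 = 0.1999

0.1999


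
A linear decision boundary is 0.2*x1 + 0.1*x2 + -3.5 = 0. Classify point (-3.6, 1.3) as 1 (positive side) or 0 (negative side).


Compute 0.2 * -3.6 + 0.1 * 1.3 + -3.5
= -0.72 + 0.13 + -3.5
= -4.09
Since -4.09 < 0, the point is on the negative side.

0


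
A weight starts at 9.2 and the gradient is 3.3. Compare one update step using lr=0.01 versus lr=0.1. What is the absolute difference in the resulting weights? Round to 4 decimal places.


With lr=0.01: w_new = 9.2 - 0.01 * 3.3 = 9.167
With lr=0.1: w_new = 9.2 - 0.1 * 3.3 = 8.87
Absolute difference = |9.167 - 8.87|
= 0.2970

0.2970


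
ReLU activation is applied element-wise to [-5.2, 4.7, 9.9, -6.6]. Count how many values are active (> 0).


ReLU(x) = max(0, x) for each element:
ReLU(-5.2) = 0
ReLU(4.7) = 4.7
ReLU(9.9) = 9.9
ReLU(-6.6) = 0
Active neurons (>0): 2

2


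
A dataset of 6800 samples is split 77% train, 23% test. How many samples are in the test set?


Train samples = 6800 * 77% = 5236
Test samples = 6800 - 5236
= 1564

1564


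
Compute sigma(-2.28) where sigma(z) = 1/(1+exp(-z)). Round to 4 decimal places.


sigmoid(z) = 1 / (1 + exp(-z))
exp(-(-2.28)) = exp(2.28) = 9.7767
1 + 9.7767 = 10.7767
1 / 10.7767 = 0.0928

0.0928


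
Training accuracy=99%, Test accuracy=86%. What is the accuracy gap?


Gap = train_accuracy - test_accuracy
= 99 - 86
= 13%
This gap suggests the model is overfitting.

13


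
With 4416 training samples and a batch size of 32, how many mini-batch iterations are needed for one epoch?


Iterations per epoch = dataset_size / batch_size
= 4416 / 32
= 138

138


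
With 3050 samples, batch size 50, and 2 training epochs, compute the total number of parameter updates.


Iterations per epoch = 3050 / 50 = 61
Total updates = iterations_per_epoch * epochs
= 61 * 2
= 122

122


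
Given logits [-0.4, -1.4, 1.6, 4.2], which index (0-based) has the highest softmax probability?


Softmax is a monotonic transformation, so it preserves the argmax.
We need to find the index of the maximum logit.
Index 0: -0.4
Index 1: -1.4
Index 2: 1.6
Index 3: 4.2
Maximum logit = 4.2 at index 3

3


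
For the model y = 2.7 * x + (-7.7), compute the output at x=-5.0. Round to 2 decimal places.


y = 2.7 * -5.0 + (-7.7)
= -13.5 + (-7.7)
= -21.20

-21.20


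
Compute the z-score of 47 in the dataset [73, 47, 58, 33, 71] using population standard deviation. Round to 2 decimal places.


Mean = (73 + 47 + 58 + 33 + 71) / 5 = 56.4
Variance = sum((x_i - mean)^2) / n = 225.44
Std = sqrt(225.44) = 15.0147
Z = (x - mean) / std
= (47 - 56.4) / 15.0147
= -9.4 / 15.0147
= -0.63

-0.63


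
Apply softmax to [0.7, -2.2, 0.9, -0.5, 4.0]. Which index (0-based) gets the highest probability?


Softmax is a monotonic transformation, so it preserves the argmax.
We need to find the index of the maximum logit.
Index 0: 0.7
Index 1: -2.2
Index 2: 0.9
Index 3: -0.5
Index 4: 4.0
Maximum logit = 4.0 at index 4

4


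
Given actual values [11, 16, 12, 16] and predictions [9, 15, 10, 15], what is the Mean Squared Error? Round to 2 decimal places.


Differences: [2, 1, 2, 1]
Squared errors: [4, 1, 4, 1]
Sum of squared errors = 10
MSE = 10 / 4 = 2.50

2.50


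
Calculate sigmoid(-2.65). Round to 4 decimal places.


sigmoid(z) = 1 / (1 + exp(-z))
exp(-(-2.65)) = exp(2.65) = 14.154
1 + 14.154 = 15.154
1 / 15.154 = 0.0660

0.0660


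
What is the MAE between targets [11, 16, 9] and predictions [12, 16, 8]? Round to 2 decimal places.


Absolute errors: [1, 0, 1]
Sum of absolute errors = 2
MAE = 2 / 3 = 0.67

0.67


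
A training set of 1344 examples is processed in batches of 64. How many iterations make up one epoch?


Iterations per epoch = dataset_size / batch_size
= 1344 / 64
= 21

21


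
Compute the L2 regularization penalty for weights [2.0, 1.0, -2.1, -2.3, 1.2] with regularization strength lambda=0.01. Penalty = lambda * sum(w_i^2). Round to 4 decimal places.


Squaring each weight:
2.0^2 = 4.0
1.0^2 = 1.0
(-2.1)^2 = 4.41
(-2.3)^2 = 5.29
1.2^2 = 1.44
Sum of squares = 16.14
Penalty = 0.01 * 16.14 = 0.1614

0.1614


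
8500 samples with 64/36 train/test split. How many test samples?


Train samples = 8500 * 64% = 5440
Test samples = 8500 - 5440
= 3060

3060


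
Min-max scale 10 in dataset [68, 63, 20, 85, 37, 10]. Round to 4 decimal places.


Min = 10, Max = 85
Range = 85 - 10 = 75
Scaled = (x - min) / (max - min)
= (10 - 10) / 75
= 0 / 75
= 0.0000

0.0000


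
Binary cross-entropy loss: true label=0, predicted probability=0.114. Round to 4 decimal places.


For y=0: Loss = -log(1-p)
= -log(1 - 0.114)
= -log(0.886)
= -(-0.121)
= 0.1210

0.1210


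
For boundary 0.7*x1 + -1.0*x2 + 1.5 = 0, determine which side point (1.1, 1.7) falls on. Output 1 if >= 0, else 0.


Compute 0.7 * 1.1 + -1.0 * 1.7 + 1.5
= 0.77 + -1.7 + 1.5
= 0.57
Since 0.57 >= 0, the point is on the positive side.

1


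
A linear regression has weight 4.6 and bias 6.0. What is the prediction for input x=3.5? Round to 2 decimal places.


y = 4.6 * 3.5 + (6.0)
= 16.1 + (6.0)
= 22.10

22.10


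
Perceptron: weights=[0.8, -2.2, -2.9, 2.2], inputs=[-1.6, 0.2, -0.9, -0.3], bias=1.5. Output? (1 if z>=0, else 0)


z = w . x + b
= 0.8*-1.6 + -2.2*0.2 + -2.9*-0.9 + 2.2*-0.3 + 1.5
= -1.28 + -0.44 + 2.61 + -0.66 + 1.5
= 0.23 + 1.5
= 1.73
Since z = 1.73 >= 0, output = 1

1


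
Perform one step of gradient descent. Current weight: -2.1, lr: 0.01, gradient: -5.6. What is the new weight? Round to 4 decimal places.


w_new = w_old - lr * gradient
= -2.1 - 0.01 * -5.6
= -2.1 - (-0.056)
= -2.0440

-2.0440


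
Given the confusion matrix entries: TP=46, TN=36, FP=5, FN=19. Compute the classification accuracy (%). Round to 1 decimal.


Accuracy = (TP + TN) / (TP + TN + FP + FN) * 100
= (46 + 36) / (46 + 36 + 5 + 19)
= 82 / 106
= 0.7736
= 77.4%

77.4


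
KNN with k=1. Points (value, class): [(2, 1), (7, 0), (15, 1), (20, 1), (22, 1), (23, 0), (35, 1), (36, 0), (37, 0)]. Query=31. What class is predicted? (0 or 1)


Distances from query 31:
Point 35 (class 1): distance = 4
K=1 nearest neighbors: classes = [1]
Votes for class 1: 1 / 1
Majority vote => class 1

1


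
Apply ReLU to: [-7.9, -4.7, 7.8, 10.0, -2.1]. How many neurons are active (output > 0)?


ReLU(x) = max(0, x) for each element:
ReLU(-7.9) = 0
ReLU(-4.7) = 0
ReLU(7.8) = 7.8
ReLU(10.0) = 10.0
ReLU(-2.1) = 0
Active neurons (>0): 2

2


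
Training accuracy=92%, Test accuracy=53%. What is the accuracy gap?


Gap = train_accuracy - test_accuracy
= 92 - 53
= 39%
This large gap strongly indicates overfitting.

39


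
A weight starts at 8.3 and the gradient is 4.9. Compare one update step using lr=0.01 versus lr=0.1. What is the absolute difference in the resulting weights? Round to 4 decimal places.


With lr=0.01: w_new = 8.3 - 0.01 * 4.9 = 8.251
With lr=0.1: w_new = 8.3 - 0.1 * 4.9 = 7.81
Absolute difference = |8.251 - 7.81|
= 0.4410

0.4410


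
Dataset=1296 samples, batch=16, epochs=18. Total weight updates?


Iterations per epoch = 1296 / 16 = 81
Total updates = iterations_per_epoch * epochs
= 81 * 18
= 1458

1458


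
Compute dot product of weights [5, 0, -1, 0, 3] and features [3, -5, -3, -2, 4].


Element-wise products:
5 * 3 = 15
0 * -5 = 0
-1 * -3 = 3
0 * -2 = 0
3 * 4 = 12
Sum = 15 + 0 + 3 + 0 + 12
= 30

30


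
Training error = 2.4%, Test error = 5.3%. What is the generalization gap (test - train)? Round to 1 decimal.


Generalization gap = test_error - train_error
= 5.3 - 2.4
= 2.9%
A moderate gap.

2.9


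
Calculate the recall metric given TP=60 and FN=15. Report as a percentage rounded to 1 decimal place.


Recall = TP / (TP + FN) * 100
= 60 / (60 + 15)
= 60 / 75
= 0.8
= 80.0%

80.0


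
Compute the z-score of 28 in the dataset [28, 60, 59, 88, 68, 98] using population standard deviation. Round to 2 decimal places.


Mean = (28 + 60 + 59 + 88 + 68 + 98) / 6 = 66.8333
Variance = sum((x_i - mean)^2) / n = 506.1389
Std = sqrt(506.1389) = 22.4975
Z = (x - mean) / std
= (28 - 66.8333) / 22.4975
= -38.8333 / 22.4975
= -1.73

-1.73


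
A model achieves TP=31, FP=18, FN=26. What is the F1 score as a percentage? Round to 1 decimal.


Precision = TP / (TP + FP) = 31 / 49 = 0.6327
Recall = TP / (TP + FN) = 31 / 57 = 0.5439
F1 = 2 * P * R / (P + R)
= 2 * 0.6327 * 0.5439 / (0.6327 + 0.5439)
= 0.6881 / 1.1765
= 0.5849
As percentage: 58.5%

58.5


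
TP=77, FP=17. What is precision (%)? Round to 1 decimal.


Precision = TP / (TP + FP) * 100
= 77 / (77 + 17)
= 77 / 94
= 0.8191
= 81.9%

81.9


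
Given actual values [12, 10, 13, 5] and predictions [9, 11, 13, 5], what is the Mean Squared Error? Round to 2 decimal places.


Differences: [3, -1, 0, 0]
Squared errors: [9, 1, 0, 0]
Sum of squared errors = 10
MSE = 10 / 4 = 2.50

2.50


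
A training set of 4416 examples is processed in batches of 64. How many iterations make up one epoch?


Iterations per epoch = dataset_size / batch_size
= 4416 / 64
= 69

69


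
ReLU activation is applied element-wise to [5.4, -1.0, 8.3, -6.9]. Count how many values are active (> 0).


ReLU(x) = max(0, x) for each element:
ReLU(5.4) = 5.4
ReLU(-1.0) = 0
ReLU(8.3) = 8.3
ReLU(-6.9) = 0
Active neurons (>0): 2

2


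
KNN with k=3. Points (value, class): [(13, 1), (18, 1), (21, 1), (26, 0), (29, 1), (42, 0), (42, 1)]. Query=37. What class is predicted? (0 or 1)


Distances from query 37:
Point 42 (class 0): distance = 5
Point 42 (class 1): distance = 5
Point 29 (class 1): distance = 8
K=3 nearest neighbors: classes = [0, 1, 1]
Votes for class 1: 2 / 3
Majority vote => class 1

1


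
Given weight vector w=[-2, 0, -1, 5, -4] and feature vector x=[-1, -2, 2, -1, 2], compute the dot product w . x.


Element-wise products:
-2 * -1 = 2
0 * -2 = 0
-1 * 2 = -2
5 * -1 = -5
-4 * 2 = -8
Sum = 2 + 0 + -2 + -5 + -8
= -13

-13


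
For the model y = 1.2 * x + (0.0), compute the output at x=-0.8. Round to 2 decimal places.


y = 1.2 * -0.8 + (0.0)
= -0.96 + (0.0)
= -0.96

-0.96


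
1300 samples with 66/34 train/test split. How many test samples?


Train samples = 1300 * 66% = 858
Test samples = 1300 - 858
= 442

442


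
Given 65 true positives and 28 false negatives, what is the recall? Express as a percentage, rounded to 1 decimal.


Recall = TP / (TP + FN) * 100
= 65 / (65 + 28)
= 65 / 93
= 0.6989
= 69.9%

69.9


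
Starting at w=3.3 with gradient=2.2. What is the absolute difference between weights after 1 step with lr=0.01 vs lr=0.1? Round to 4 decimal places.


With lr=0.01: w_new = 3.3 - 0.01 * 2.2 = 3.278
With lr=0.1: w_new = 3.3 - 0.1 * 2.2 = 3.08
Absolute difference = |3.278 - 3.08|
= 0.1980

0.1980


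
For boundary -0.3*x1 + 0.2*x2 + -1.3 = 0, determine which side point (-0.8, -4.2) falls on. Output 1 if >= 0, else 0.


Compute -0.3 * -0.8 + 0.2 * -4.2 + -1.3
= 0.24 + -0.84 + -1.3
= -1.9
Since -1.9 < 0, the point is on the negative side.

0


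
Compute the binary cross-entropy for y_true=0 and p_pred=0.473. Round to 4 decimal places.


For y=0: Loss = -log(1-p)
= -log(1 - 0.473)
= -log(0.527)
= -(-0.6406)
= 0.6406

0.6406


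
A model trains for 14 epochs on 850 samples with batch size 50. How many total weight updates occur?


Iterations per epoch = 850 / 50 = 17
Total updates = iterations_per_epoch * epochs
= 17 * 14
= 238

238


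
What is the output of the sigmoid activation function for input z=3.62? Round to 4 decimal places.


sigmoid(z) = 1 / (1 + exp(-z))
exp(-(3.62)) = exp(-3.62) = 0.0268
1 + 0.0268 = 1.0268
1 / 1.0268 = 0.9739

0.9739


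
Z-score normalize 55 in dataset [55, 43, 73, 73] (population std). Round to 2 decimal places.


Mean = (55 + 43 + 73 + 73) / 4 = 61.0
Variance = sum((x_i - mean)^2) / n = 162.0
Std = sqrt(162.0) = 12.7279
Z = (x - mean) / std
= (55 - 61.0) / 12.7279
= -6.0 / 12.7279
= -0.47

-0.47


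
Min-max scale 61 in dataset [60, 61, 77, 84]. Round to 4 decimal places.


Min = 60, Max = 84
Range = 84 - 60 = 24
Scaled = (x - min) / (max - min)
= (61 - 60) / 24
= 1 / 24
= 0.0417

0.0417


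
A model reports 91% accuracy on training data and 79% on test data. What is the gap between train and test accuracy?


Gap = train_accuracy - test_accuracy
= 91 - 79
= 12%
This gap suggests the model is overfitting.

12


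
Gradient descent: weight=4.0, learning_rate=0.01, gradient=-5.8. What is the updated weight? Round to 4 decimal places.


w_new = w_old - lr * gradient
= 4.0 - 0.01 * -5.8
= 4.0 - (-0.058)
= 4.0580

4.0580


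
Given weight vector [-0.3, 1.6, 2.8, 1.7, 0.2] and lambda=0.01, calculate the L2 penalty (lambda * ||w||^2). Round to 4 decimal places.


Squaring each weight:
(-0.3)^2 = 0.09
1.6^2 = 2.56
2.8^2 = 7.84
1.7^2 = 2.89
0.2^2 = 0.04
Sum of squares = 13.42
Penalty = 0.01 * 13.42 = 0.1342

0.1342


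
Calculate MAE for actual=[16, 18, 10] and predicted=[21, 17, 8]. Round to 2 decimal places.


Absolute errors: [5, 1, 2]
Sum of absolute errors = 8
MAE = 8 / 3 = 2.67

2.67


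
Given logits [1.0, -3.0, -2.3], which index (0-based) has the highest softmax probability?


Softmax is a monotonic transformation, so it preserves the argmax.
We need to find the index of the maximum logit.
Index 0: 1.0
Index 1: -3.0
Index 2: -2.3
Maximum logit = 1.0 at index 0

0


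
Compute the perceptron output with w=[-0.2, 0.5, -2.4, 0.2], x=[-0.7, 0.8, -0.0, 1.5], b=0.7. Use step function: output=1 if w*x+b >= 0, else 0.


z = w . x + b
= -0.2*-0.7 + 0.5*0.8 + -2.4*-0.0 + 0.2*1.5 + 0.7
= 0.14 + 0.4 + 0.0 + 0.3 + 0.7
= 0.84 + 0.7
= 1.54
Since z = 1.54 >= 0, output = 1

1
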